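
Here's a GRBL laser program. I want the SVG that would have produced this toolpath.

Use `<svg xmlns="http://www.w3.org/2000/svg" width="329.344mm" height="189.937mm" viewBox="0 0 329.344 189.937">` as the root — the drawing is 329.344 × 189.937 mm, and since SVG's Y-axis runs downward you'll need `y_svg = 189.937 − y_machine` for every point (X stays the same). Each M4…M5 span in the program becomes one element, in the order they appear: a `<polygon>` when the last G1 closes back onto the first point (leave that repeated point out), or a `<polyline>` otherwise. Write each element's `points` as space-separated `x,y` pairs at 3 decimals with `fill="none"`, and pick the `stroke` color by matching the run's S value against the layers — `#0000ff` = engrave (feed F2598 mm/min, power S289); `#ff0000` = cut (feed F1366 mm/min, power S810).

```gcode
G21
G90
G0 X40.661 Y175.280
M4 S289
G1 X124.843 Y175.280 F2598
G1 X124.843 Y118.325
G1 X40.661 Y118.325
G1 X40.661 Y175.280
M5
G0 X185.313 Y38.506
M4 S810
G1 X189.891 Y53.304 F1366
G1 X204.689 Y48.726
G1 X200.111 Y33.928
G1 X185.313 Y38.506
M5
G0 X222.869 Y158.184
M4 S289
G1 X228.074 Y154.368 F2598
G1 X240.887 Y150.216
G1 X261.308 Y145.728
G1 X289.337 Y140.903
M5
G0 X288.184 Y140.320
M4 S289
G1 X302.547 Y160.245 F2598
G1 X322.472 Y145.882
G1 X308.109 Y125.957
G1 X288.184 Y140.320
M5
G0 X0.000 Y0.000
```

<svg xmlns="http://www.w3.org/2000/svg" width="329.344mm" height="189.937mm" viewBox="0 0 329.344 189.937">
  <polygon points="40.661,14.657 124.843,14.657 124.843,71.612 40.661,71.612" fill="none" stroke="#0000ff"/>
  <polygon points="185.313,151.431 189.891,136.633 204.689,141.211 200.111,156.009" fill="none" stroke="#ff0000"/>
  <polyline points="222.869,31.753 228.074,35.569 240.887,39.721 261.308,44.209 289.337,49.034" fill="none" stroke="#0000ff"/>
  <polygon points="288.184,49.617 302.547,29.692 322.472,44.055 308.109,63.980" fill="none" stroke="#0000ff"/>
</svg>

Each laser-on run becomes one SVG element. Flip Y back into SVG space with y_svg = 189.937 − y_machine.

Run 1: the run's S289 means `#0000ff` (engrave). The run returns to its start, so emit a `<polygon>` with points (Y-flipped): 40.661,14.657 124.843,14.657 124.843,71.612 40.661,71.612.

Run 2: S810 ⇒ cut layer `#ff0000`. The run returns to its start, so emit a `<polygon>` with points (Y-flipped): 185.313,151.431 189.891,136.633 204.689,141.211 200.111,156.009.

Run 3: S289 ⇒ engrave layer `#0000ff`. The run is open, so emit a `<polyline>` with points (Y-flipped): 222.869,31.753 228.074,35.569 240.887,39.721 261.308,44.209 289.337,49.034.

Run 4: power S289 maps to stroke `#0000ff` (engrave). The run returns to its start, so emit a `<polygon>` with points (Y-flipped): 288.184,49.617 302.547,29.692 322.472,44.055 308.109,63.980.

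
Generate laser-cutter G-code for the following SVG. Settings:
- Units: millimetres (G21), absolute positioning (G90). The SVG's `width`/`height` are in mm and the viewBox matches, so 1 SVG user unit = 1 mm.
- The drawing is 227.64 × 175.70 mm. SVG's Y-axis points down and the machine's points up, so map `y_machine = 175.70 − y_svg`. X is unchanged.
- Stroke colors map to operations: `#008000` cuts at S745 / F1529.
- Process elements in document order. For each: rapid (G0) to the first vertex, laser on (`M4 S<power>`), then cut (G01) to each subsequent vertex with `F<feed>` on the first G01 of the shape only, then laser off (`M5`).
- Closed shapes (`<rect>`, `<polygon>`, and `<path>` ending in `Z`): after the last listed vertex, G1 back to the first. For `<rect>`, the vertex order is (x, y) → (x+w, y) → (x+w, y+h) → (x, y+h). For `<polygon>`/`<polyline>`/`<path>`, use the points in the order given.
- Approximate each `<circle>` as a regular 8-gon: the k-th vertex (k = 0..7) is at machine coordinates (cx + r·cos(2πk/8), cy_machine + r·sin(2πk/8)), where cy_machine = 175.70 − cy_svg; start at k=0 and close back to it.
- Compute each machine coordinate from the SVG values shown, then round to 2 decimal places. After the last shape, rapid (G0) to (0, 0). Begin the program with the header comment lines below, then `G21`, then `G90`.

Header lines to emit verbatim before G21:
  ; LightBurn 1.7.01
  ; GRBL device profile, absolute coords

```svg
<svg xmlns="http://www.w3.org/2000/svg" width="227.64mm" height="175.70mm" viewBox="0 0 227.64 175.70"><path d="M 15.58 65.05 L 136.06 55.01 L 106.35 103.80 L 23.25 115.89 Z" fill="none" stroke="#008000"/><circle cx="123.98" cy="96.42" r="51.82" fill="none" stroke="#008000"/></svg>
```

; LightBurn 1.7.01
; GRBL device profile, absolute coords
G21
G90
G0 X15.58 Y110.65
M4 S745
G01 X136.06 Y120.69 F1529
G01 X106.35 Y71.90
G01 X23.25 Y59.81
G01 X15.58 Y110.65
M5
G0 X175.80 Y79.28
M4 S745
G01 X160.62 Y115.92 F1529
G01 X123.98 Y131.10
G01 X87.34 Y115.92
G01 X72.16 Y79.28
G01 X87.34 Y42.64
G01 X123.98 Y27.46
G01 X160.62 Y42.64
G01 X175.80 Y79.28
M5
G0 X0.00 Y0.00

Since the viewBox matches the mm dimensions, user units are millimetres directly. The only transform is the Y-flip y_m = 175.70 − y_svg.

Shape 1 is a closed polygon drawn with `<path>`. Its stroke #008000 means cut at S745, F1529. After flipping Y the toolpath is (15.58,110.65) → (136.06,120.69) → (106.35,71.90) → (23.25,59.81) → (15.58,110.65), returning to the start.

Shape 2 is a circle drawn with `<circle>`. Its stroke #008000 means cut at S745, F1529. After flipping Y the toolpath is (175.80,79.28) → (160.62,115.92) → (123.98,131.10) → (87.34,115.92) → (72.16,79.28) → (87.34,42.64) → (123.98,27.46) → (160.62,42.64) → (175.80,79.28), returning to the start.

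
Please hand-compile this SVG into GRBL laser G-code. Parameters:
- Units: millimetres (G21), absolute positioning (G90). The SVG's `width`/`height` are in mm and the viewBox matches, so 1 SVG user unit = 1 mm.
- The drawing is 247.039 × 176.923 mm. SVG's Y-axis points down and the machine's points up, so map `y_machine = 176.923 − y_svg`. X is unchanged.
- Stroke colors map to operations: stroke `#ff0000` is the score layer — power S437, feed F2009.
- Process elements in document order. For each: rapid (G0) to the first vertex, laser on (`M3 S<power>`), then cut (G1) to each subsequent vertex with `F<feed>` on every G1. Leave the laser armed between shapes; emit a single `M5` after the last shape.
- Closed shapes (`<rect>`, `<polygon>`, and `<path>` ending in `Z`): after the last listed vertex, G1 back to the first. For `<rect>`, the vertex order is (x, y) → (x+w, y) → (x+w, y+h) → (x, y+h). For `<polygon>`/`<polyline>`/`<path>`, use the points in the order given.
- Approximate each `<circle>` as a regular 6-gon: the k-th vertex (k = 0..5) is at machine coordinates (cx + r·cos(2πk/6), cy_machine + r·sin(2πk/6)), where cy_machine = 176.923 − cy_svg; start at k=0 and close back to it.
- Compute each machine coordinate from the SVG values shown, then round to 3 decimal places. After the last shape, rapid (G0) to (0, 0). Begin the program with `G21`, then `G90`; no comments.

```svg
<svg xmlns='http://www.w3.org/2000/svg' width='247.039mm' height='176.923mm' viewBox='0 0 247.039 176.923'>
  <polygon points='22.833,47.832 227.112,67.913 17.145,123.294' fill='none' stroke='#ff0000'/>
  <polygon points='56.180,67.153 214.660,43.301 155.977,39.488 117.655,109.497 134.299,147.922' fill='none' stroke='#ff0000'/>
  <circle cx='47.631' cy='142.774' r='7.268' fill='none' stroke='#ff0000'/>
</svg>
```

G21
G90
G0 X22.833 Y129.091
M3 S437
G1 X227.112 Y109.010 F2009
G1 X17.145 Y53.629 F2009
G1 X22.833 Y129.091 F2009
G0 X56.180 Y109.770
M3 S437
G1 X214.660 Y133.622 F2009
G1 X155.977 Y137.435 F2009
G1 X117.655 Y67.426 F2009
G1 X134.299 Y29.001 F2009
G1 X56.180 Y109.770 F2009
G0 X54.899 Y34.149
M3 S437
G1 X51.265 Y40.443 F2009
G1 X43.997 Y40.443 F2009
G1 X40.363 Y34.149 F2009
G1 X43.997 Y27.855 F2009
G1 X51.265 Y27.855 F2009
G1 X54.899 Y34.149 F2009
M5
G0 X0.000 Y0.000

viewBox `0 0 247.039 176.923` with mm width/height → 1 unit = 1 mm. Flip: y_m = 176.923 − y_svg.

**Shape 1** — `<polygon>` closed polygon, stroke `#ff0000` → score (S437, F2009). Machine vertices: (22.833,129.091) → (227.112,109.010) → (17.145,53.629) → (22.833,129.091). Closed: final G1 returns to the first vertex.

**Shape 2** — `<polygon>` closed polygon, stroke `#ff0000` → score (S437, F2009). Machine vertices: (56.180,109.770) → (214.660,133.622) → (155.977,137.435) → (117.655,67.426) → (134.299,29.001) → (56.180,109.770). Closed: final G1 returns to the first vertex.

**Shape 3** — `<circle>` circle, stroke `#ff0000` → score (S437, F2009). Machine vertices: (54.899,34.149) → (51.265,40.443) → (43.997,40.443) → (40.363,34.149) → (43.997,27.855) → (51.265,27.855) → (54.899,34.149). Closed: final G1 returns to the first vertex.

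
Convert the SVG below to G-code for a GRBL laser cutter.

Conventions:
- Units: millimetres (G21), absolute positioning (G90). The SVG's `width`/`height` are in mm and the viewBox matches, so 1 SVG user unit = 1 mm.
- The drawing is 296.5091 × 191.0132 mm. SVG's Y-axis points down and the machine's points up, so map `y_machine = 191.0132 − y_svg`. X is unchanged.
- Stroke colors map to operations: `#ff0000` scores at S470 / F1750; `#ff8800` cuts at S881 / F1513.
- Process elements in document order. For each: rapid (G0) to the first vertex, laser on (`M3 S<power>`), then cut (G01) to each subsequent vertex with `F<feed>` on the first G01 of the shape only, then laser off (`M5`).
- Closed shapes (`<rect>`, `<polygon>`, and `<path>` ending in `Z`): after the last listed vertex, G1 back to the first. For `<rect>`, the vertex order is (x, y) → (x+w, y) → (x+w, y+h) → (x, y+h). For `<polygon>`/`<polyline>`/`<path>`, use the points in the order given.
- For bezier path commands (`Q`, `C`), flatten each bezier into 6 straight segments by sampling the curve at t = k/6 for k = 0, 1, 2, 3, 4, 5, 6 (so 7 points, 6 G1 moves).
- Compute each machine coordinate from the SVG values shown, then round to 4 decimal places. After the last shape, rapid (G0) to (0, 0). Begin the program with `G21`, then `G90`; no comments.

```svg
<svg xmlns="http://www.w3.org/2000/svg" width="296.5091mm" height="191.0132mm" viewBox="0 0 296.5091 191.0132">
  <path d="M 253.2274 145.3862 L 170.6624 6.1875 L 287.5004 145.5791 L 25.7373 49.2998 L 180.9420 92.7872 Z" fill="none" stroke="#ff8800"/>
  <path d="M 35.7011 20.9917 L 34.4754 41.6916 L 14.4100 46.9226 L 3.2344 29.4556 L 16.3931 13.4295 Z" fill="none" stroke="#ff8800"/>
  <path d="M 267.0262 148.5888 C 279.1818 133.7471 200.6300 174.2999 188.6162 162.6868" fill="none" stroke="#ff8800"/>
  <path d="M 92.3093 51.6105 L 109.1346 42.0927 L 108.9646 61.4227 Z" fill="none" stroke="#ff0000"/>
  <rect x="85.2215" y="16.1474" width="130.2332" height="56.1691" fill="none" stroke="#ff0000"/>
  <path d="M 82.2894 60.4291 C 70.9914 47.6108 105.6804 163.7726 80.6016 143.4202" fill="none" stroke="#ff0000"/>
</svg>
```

G21
G90
G0 X253.2274 Y45.6270
M3 S881
G01 X170.6624 Y184.8257 F1513
G01 X287.5004 Y45.4341
G01 X25.7373 Y141.7134
G01 X180.9420 Y98.2260
G01 X253.2274 Y45.6270
M5
G0 X35.7011 Y170.0215
M3 S881
G01 X34.4754 Y149.3216 F1513
G01 X14.4100 Y144.0906
G01 X3.2344 Y161.5576
G01 X16.3931 Y177.5837
G01 X35.7011 Y170.0215
M5
G0 X267.0262 Y42.4244
M3 S881
G01 X266.2730 Y45.7270 F1513
G01 X254.7699 Y42.7850
G01 X236.8847 Y36.5861
G01 X216.9854 Y30.1182
G01 X199.4399 Y26.3690
G01 X188.6162 Y28.3264
M5
G0 X92.3093 Y139.4027
M3 S470
G01 X109.1346 Y148.9205 F1750
G01 X108.9646 Y129.5905
G01 X92.3093 Y139.4027
M5
G0 X85.2215 Y174.8658
M3 S470
G01 X215.4547 Y174.8658 F1750
G01 X215.4547 Y118.6967
G01 X85.2215 Y118.6967
G01 X85.2215 Y174.8658
M5
G0 X82.2894 Y130.5841
M3 S470
G01 X79.9830 Y127.4740 F1750
G01 X82.4036 Y110.2422
G01 X86.6133 Y86.2633
G01 X89.6746 Y62.9122
G01 X88.6500 Y47.5638
G01 X80.6016 Y47.5930
M5
G0 X0.0000 Y0.0000

viewBox `0 0 296.5091 191.0132` with mm width/height → 1 unit = 1 mm. Flip: y_m = 191.0132 − y_svg.

**Shape 1** — `<path>` closed polygon, stroke `#ff8800` → cut (S881, F1513). Machine vertices: (253.2274,45.6270) → (170.6624,184.8257) → (287.5004,45.4341) → (25.7373,141.7134) → (180.9420,98.2260) → (253.2274,45.6270). Closed: final G1 returns to the first vertex.

**Shape 2** — `<path>` regular polygon, stroke `#ff8800` → cut (S881, F1513). Machine vertices: (35.7011,170.0215) → (34.4754,149.3216) → (14.4100,144.0906) → (3.2344,161.5576) → (16.3931,177.5837) → (35.7011,170.0215). Closed: final G1 returns to the first vertex.

**Shape 3** — `<path>` cubic bezier, stroke `#ff8800` → cut (S881, F1513). Control points (SVG): P0=(267.0262,148.5888), P1=(279.1818,133.7471), P2=(200.6300,174.2999), P3=(188.6162,162.6868); sampled at t=k/6. Machine vertices: (267.0262,42.4244) → (266.2730,45.7270) → (254.7699,42.7850) → (236.8847,36.5861) → (216.9854,30.1182) → (199.4399,26.3690) → (188.6162,28.3264). Open path.

**Shape 4** — `<path>` regular polygon, stroke `#ff0000` → score (S470, F1750). Machine vertices: (92.3093,139.4027) → (109.1346,148.9205) → (108.9646,129.5905) → (92.3093,139.4027). Closed: final G1 returns to the first vertex.

**Shape 5** — `<rect>` rectangle, stroke `#ff0000` → score (S470, F1750). Machine vertices: (85.2215,174.8658) → (215.4547,174.8658) → (215.4547,118.6967) → (85.2215,118.6967) → (85.2215,174.8658). Closed: final G1 returns to the first vertex.

**Shape 6** — `<path>` cubic bezier, stroke `#ff0000` → score (S470, F1750). Control points (SVG): P0=(82.2894,60.4291), P1=(70.9914,47.6108), P2=(105.6804,163.7726), P3=(80.6016,143.4202); sampled at t=k/6. Machine vertices: (82.2894,130.5841) → (79.9830,127.4740) → (82.4036,110.2422) → (86.6133,86.2633) → (89.6746,62.9122) → (88.6500,47.5638) → (80.6016,47.5930). Open path.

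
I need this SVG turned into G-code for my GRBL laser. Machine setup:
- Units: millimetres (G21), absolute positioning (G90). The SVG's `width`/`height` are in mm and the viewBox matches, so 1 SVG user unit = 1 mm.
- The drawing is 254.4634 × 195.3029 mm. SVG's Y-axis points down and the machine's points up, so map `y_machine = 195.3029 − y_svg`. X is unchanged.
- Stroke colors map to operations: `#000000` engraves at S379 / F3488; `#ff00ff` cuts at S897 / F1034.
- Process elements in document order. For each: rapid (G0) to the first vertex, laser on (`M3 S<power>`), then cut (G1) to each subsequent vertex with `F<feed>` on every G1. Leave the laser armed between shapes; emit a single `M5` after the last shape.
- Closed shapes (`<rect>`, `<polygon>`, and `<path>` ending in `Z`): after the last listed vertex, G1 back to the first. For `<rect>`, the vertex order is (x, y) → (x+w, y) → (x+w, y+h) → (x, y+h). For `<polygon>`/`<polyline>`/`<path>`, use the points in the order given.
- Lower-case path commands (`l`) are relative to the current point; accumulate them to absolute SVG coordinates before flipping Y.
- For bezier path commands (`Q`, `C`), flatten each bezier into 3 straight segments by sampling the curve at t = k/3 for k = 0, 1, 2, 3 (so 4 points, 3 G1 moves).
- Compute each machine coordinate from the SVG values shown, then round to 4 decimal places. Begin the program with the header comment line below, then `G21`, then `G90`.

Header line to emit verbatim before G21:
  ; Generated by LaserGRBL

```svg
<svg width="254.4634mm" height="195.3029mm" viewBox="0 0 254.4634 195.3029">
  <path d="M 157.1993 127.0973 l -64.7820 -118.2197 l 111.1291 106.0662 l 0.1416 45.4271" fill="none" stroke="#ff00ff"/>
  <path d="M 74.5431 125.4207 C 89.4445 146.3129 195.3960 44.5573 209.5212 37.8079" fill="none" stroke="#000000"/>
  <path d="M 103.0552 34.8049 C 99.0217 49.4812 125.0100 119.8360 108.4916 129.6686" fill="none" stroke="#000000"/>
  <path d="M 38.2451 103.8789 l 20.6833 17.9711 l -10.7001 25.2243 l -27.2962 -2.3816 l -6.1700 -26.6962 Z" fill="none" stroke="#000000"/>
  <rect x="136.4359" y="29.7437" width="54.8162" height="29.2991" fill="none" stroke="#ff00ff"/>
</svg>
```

Since the viewBox matches the mm dimensions, user units are millimetres directly. The only transform is the Y-flip y_m = 195.3029 − y_svg.

Shape 1 is a open polyline drawn with `<path>`. Its stroke #ff00ff means cut at S897, F1034. After flipping Y the toolpath is (157.1993,68.2056) → (92.4173,186.4253) → (203.5464,80.3591) → (203.6880,34.9320).

Shape 2 is a cubic bezier drawn with `<path>`. Its stroke #000000 means engrave at S379, F3488. After flipping Y the toolpath is (74.5431,69.8822) → (113.0213,81.8113) → (171.5604,127.1381) → (209.5212,157.4950).

Shape 3 is a cubic bezier drawn with `<path>`. Its stroke #000000 means engrave at S379, F3488. After flipping Y the toolpath is (103.0552,160.4980) → (106.3427,131.5659) → (113.5273,91.3372) → (108.4916,65.6343).

Shape 4 is a regular polygon drawn with `<path>`. Its stroke #000000 means engrave at S379, F3488. After flipping Y the toolpath is (38.2451,91.4240) → (58.9284,73.4529) → (48.2283,48.2286) → (20.9321,50.6102) → (14.7621,77.3064) → (38.2451,91.4240), returning to the start.

Shape 5 is a rectangle drawn with `<rect>`. Its stroke #ff00ff means cut at S897, F1034. After flipping Y the toolpath is (136.4359,165.5592) → (191.2521,165.5592) → (191.2521,136.2601) → (136.4359,136.2601) → (136.4359,165.5592), returning to the start.

; Generated by LaserGRBL
G21
G90
G0 X157.1993 Y68.2056
M3 S897
G1 X92.4173 Y186.4253 F1034
G1 X203.5464 Y80.3591 F1034
G1 X203.6880 Y34.9320 F1034
G0 X74.5431 Y69.8822
M3 S379
G1 X113.0213 Y81.8113 F3488
G1 X171.5604 Y127.1381 F3488
G1 X209.5212 Y157.4950 F3488
G0 X103.0552 Y160.4980
M3 S379
G1 X106.3427 Y131.5659 F3488
G1 X113.5273 Y91.3372 F3488
G1 X108.4916 Y65.6343 F3488
G0 X38.2451 Y91.4240
M3 S379
G1 X58.9284 Y73.4529 F3488
G1 X48.2283 Y48.2286 F3488
G1 X20.9321 Y50.6102 F3488
G1 X14.7621 Y77.3064 F3488
G1 X38.2451 Y91.4240 F3488
G0 X136.4359 Y165.5592
M3 S897
G1 X191.2521 Y165.5592 F1034
G1 X191.2521 Y136.2601 F1034
G1 X136.4359 Y136.2601 F1034
G1 X136.4359 Y165.5592 F1034
M5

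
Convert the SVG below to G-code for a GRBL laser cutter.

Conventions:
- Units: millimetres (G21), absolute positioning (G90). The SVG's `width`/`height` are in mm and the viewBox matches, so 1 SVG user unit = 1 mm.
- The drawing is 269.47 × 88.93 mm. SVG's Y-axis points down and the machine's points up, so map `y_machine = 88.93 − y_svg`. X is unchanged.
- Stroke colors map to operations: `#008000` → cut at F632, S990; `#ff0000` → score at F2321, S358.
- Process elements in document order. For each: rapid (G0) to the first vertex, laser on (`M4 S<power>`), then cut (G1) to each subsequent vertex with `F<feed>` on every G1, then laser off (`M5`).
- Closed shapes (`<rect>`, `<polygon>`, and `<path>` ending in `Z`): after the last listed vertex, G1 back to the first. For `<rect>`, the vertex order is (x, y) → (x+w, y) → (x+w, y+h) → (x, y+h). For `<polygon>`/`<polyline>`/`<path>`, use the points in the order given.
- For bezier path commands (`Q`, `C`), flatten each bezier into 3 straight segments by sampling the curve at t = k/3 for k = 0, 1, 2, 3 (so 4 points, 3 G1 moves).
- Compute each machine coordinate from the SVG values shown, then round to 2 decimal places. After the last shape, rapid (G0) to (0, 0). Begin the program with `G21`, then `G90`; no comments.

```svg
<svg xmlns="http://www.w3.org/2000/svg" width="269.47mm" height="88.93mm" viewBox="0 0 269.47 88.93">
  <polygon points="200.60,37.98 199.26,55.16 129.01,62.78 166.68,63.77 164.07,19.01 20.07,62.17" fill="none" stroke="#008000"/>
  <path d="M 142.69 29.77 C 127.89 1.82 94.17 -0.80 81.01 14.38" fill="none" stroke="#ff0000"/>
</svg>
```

G21
G90
G0 X200.60 Y50.95
M4 S990
G1 X199.26 Y33.77 F632
G1 X129.01 Y26.15 F632
G1 X166.68 Y25.16 F632
G1 X164.07 Y69.92 F632
G1 X20.07 Y26.76 F632
G1 X200.60 Y50.95 F632
M5
G0 X142.69 Y59.16
M4 S358
G1 X123.05 Y78.95 F2321
G1 X99.56 Y83.52 F2321
G1 X81.01 Y74.55 F2321
M5
G0 X0.00 Y0.00

Since the viewBox matches the mm dimensions, user units are millimetres directly. The only transform is the Y-flip y_m = 88.93 − y_svg.

Shape 1 is a closed polygon drawn with `<polygon>`. Its stroke #008000 means cut at S990, F632. After flipping Y the toolpath is (200.60,50.95) → (199.26,33.77) → (129.01,26.15) → (166.68,25.16) → (164.07,69.92) → (20.07,26.76) → (200.60,50.95), returning to the start.

Shape 2 is a cubic bezier drawn with `<path>`. Its stroke #ff0000 means score at S358, F2321. After flipping Y the toolpath is (142.69,59.16) → (123.05,78.95) → (99.56,83.52) → (81.01,74.55).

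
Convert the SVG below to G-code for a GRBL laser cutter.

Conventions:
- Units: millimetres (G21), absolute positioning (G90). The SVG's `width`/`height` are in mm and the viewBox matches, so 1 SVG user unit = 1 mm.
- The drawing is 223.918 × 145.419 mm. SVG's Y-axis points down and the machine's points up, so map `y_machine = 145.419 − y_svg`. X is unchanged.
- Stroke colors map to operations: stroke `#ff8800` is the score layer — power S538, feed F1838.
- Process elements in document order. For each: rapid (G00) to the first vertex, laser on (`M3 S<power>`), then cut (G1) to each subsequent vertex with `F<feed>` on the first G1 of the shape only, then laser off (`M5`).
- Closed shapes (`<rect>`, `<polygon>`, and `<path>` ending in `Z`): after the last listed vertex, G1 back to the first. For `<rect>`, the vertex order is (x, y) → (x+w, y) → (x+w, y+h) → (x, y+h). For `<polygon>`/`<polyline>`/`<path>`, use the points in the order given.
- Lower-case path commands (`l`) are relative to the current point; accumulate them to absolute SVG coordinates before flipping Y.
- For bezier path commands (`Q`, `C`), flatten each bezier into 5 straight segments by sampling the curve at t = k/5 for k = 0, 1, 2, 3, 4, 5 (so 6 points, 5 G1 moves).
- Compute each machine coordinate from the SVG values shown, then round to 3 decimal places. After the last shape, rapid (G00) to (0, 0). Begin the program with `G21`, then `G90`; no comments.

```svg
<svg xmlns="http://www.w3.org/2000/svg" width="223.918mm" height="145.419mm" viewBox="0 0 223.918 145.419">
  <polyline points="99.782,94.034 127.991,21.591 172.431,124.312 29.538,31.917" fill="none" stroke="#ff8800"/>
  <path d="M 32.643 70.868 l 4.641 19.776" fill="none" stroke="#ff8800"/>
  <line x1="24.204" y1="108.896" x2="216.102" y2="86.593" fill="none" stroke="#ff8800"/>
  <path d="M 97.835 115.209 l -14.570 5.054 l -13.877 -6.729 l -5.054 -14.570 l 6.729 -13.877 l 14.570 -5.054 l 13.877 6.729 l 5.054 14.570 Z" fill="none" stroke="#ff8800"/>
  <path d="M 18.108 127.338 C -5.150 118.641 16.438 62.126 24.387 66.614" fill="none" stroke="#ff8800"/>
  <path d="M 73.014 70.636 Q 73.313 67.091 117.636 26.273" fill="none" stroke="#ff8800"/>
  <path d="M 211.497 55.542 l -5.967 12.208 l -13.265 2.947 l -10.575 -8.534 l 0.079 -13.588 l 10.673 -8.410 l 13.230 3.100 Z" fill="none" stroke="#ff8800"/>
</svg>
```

viewBox `0 0 223.918 145.419` with mm width/height → 1 unit = 1 mm. Flip: y_m = 145.419 − y_svg.

**Shape 1** — `<polyline>` open polyline, stroke `#ff8800` → score (S538, F1838). Machine vertices: (99.782,51.385) → (127.991,123.828) → (172.431,21.107) → (29.538,113.502). Open path.

**Shape 2** — `<path>` line segment, stroke `#ff8800` → score (S538, F1838). Machine vertices: (32.643,74.551) → (37.284,54.775). Open path.

**Shape 3** — `<line>` line segment, stroke `#ff8800` → score (S538, F1838). Machine vertices: (24.204,36.523) → (216.102,58.826). Open path.

**Shape 4** — `<path>` regular polygon, stroke `#ff8800` → score (S538, F1838). Machine vertices: (97.835,30.210) → (83.265,25.156) → (69.388,31.885) → (64.334,46.455) → (71.063,60.332) → (85.633,65.386) → (99.510,58.657) → (104.564,44.087) → (97.835,30.210). Closed: final G1 returns to the first vertex.

**Shape 5** — `<path>` cubic bezier, stroke `#ff8800` → score (S538, F1838). Control points (SVG): P0=(18.108,127.338), P1=(-5.150,118.641), P2=(16.438,62.126), P3=(24.387,66.614); sampled at t=k/5. Machine vertices: (18.108,18.081) → (9.067,28.167) → (7.981,44.505) → (12.045,61.874) → (18.449,75.048) → (24.387,78.805). Open path.

**Shape 6** — `<path>` quadratic bezier, stroke `#ff8800` → score (S538, F1838). Control points (SVG): P0=(73.014,70.636), P1=(73.313,67.091), P2=(117.636,26.273); sampled at t=k/5. Machine vertices: (73.014,74.783) → (74.895,77.692) → (80.297,83.583) → (89.221,92.455) → (101.668,104.310) → (117.636,119.146). Open path.

**Shape 7** — `<path>` regular polygon, stroke `#ff8800` → score (S538, F1838). Machine vertices: (211.497,89.877) → (205.530,77.669) → (192.265,74.722) → (181.690,83.256) → (181.769,96.844) → (192.442,105.254) → (205.672,102.154) → (211.497,89.877). Closed: final G1 returns to the first vertex.

G21
G90
G00 X99.782 Y51.385
M3 S538
G1 X127.991 Y123.828 F1838
G1 X172.431 Y21.107
G1 X29.538 Y113.502
M5
G00 X32.643 Y74.551
M3 S538
G1 X37.284 Y54.775 F1838
M5
G00 X24.204 Y36.523
M3 S538
G1 X216.102 Y58.826 F1838
M5
G00 X97.835 Y30.210
M3 S538
G1 X83.265 Y25.156 F1838
G1 X69.388 Y31.885
G1 X64.334 Y46.455
G1 X71.063 Y60.332
G1 X85.633 Y65.386
G1 X99.510 Y58.657
G1 X104.564 Y44.087
G1 X97.835 Y30.210
M5
G00 X18.108 Y18.081
M3 S538
G1 X9.067 Y28.167 F1838
G1 X7.981 Y44.505
G1 X12.045 Y61.874
G1 X18.449 Y75.048
G1 X24.387 Y78.805
M5
G00 X73.014 Y74.783
M3 S538
G1 X74.895 Y77.692 F1838
G1 X80.297 Y83.583
G1 X89.221 Y92.455
G1 X101.668 Y104.310
G1 X117.636 Y119.146
M5
G00 X211.497 Y89.877
M3 S538
G1 X205.530 Y77.669 F1838
G1 X192.265 Y74.722
G1 X181.690 Y83.256
G1 X181.769 Y96.844
G1 X192.442 Y105.254
G1 X205.672 Y102.154
G1 X211.497 Y89.877
M5
G00 X0.000 Y0.000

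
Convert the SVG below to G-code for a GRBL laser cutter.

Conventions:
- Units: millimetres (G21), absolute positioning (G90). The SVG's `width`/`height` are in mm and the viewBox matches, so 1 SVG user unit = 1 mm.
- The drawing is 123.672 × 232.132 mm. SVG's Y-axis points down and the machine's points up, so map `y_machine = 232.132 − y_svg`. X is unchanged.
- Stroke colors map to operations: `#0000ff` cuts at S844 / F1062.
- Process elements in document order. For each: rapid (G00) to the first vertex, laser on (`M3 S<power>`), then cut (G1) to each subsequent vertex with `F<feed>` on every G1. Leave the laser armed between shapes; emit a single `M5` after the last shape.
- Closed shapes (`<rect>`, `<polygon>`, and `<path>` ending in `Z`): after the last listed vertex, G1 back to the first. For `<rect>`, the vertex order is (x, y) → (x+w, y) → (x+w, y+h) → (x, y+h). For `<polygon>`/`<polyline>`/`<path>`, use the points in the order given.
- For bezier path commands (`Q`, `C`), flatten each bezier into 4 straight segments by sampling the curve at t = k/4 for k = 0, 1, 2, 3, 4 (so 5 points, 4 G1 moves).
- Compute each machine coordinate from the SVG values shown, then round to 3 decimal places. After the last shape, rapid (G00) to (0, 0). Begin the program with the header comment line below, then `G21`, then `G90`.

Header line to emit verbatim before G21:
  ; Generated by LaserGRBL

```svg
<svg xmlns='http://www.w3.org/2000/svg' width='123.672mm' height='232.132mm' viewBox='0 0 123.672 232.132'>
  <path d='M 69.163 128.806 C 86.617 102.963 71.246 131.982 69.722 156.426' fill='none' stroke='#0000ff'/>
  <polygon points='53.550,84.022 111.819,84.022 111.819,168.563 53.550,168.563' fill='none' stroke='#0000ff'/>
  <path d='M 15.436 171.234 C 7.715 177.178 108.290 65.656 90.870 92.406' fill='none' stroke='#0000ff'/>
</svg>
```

1 u = 1 mm; y_m = 232.132 − y.

[1] `<path>` cubic bezier, #0000ff→cut S844 F1062: (69.163,103.326) → (76.828,113.350) → (76.559,108.374) → (72.732,93.968) → (69.722,75.706)

[2] `<polygon>` rectangle, #0000ff→cut S844 F1062: (53.550,148.110) → (111.819,148.110) → (111.819,63.569) → (53.550,63.569) → (53.550,148.110) (closed)

[3] `<path>` cubic bezier, #0000ff→cut S844 F1062: (15.436,60.898) → (26.415,74.469) → (56.790,108.114) → (85.347,137.858) → (90.870,139.726)

; Generated by LaserGRBL
G21
G90
G00 X69.163 Y103.326
M3 S844
G1 X76.828 Y113.350 F1062
G1 X76.559 Y108.374 F1062
G1 X72.732 Y93.968 F1062
G1 X69.722 Y75.706 F1062
G00 X53.550 Y148.110
M3 S844
G1 X111.819 Y148.110 F1062
G1 X111.819 Y63.569 F1062
G1 X53.550 Y63.569 F1062
G1 X53.550 Y148.110 F1062
G00 X15.436 Y60.898
M3 S844
G1 X26.415 Y74.469 F1062
G1 X56.790 Y108.114 F1062
G1 X85.347 Y137.858 F1062
G1 X90.870 Y139.726 F1062
M5
G00 X0.000 Y0.000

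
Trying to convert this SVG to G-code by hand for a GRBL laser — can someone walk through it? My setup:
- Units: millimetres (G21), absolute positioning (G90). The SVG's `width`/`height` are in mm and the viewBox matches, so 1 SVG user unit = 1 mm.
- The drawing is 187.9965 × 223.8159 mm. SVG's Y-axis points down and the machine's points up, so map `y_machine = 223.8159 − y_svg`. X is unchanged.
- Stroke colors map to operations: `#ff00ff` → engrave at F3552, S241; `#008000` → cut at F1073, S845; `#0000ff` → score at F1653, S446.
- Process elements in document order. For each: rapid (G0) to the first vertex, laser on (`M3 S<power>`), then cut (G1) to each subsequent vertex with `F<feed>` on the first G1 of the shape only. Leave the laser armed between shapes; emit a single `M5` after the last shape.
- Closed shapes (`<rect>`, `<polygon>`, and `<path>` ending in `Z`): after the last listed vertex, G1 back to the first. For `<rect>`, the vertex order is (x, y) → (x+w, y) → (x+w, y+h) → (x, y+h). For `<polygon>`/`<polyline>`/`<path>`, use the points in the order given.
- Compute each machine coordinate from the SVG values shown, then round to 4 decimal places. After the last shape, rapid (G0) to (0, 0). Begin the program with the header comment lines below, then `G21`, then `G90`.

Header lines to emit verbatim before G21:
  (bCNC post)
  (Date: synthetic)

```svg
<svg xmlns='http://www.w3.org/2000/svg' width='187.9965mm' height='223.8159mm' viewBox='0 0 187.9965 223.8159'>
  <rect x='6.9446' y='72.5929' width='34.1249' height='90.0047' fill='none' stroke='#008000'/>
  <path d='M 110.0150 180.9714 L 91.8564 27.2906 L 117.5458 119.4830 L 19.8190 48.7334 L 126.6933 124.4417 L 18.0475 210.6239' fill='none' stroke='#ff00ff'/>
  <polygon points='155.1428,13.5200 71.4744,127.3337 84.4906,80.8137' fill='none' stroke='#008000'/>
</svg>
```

(bCNC post)
(Date: synthetic)
G21
G90
G0 X6.9446 Y151.2230
M3 S845
G1 X41.0695 Y151.2230 F1073
G1 X41.0695 Y61.2183
G1 X6.9446 Y61.2183
G1 X6.9446 Y151.2230
G0 X110.0150 Y42.8445
M3 S241
G1 X91.8564 Y196.5253 F3552
G1 X117.5458 Y104.3329
G1 X19.8190 Y175.0825
G1 X126.6933 Y99.3742
G1 X18.0475 Y13.1920
G0 X155.1428 Y210.2959
M3 S845
G1 X71.4744 Y96.4822 F1073
G1 X84.4906 Y143.0022
G1 X155.1428 Y210.2959
M5
G0 X0.0000 Y0.0000

Since the viewBox matches the mm dimensions, user units are millimetres directly. The only transform is the Y-flip y_m = 223.8159 − y_svg.

Shape 1 is a rectangle drawn with `<rect>`. Its stroke #008000 means cut at S845, F1073. After flipping Y the toolpath is (6.9446,151.2230) → (41.0695,151.2230) → (41.0695,61.2183) → (6.9446,61.2183) → (6.9446,151.2230), returning to the start.

Shape 2 is a open polyline drawn with `<path>`. Its stroke #ff00ff means engrave at S241, F3552. After flipping Y the toolpath is (110.0150,42.8445) → (91.8564,196.5253) → (117.5458,104.3329) → (19.8190,175.0825) → (126.6933,99.3742) → (18.0475,13.1920).

Shape 3 is a closed polygon drawn with `<polygon>`. Its stroke #008000 means cut at S845, F1073. After flipping Y the toolpath is (155.1428,210.2959) → (71.4744,96.4822) → (84.4906,143.0022) → (155.1428,210.2959), returning to the start.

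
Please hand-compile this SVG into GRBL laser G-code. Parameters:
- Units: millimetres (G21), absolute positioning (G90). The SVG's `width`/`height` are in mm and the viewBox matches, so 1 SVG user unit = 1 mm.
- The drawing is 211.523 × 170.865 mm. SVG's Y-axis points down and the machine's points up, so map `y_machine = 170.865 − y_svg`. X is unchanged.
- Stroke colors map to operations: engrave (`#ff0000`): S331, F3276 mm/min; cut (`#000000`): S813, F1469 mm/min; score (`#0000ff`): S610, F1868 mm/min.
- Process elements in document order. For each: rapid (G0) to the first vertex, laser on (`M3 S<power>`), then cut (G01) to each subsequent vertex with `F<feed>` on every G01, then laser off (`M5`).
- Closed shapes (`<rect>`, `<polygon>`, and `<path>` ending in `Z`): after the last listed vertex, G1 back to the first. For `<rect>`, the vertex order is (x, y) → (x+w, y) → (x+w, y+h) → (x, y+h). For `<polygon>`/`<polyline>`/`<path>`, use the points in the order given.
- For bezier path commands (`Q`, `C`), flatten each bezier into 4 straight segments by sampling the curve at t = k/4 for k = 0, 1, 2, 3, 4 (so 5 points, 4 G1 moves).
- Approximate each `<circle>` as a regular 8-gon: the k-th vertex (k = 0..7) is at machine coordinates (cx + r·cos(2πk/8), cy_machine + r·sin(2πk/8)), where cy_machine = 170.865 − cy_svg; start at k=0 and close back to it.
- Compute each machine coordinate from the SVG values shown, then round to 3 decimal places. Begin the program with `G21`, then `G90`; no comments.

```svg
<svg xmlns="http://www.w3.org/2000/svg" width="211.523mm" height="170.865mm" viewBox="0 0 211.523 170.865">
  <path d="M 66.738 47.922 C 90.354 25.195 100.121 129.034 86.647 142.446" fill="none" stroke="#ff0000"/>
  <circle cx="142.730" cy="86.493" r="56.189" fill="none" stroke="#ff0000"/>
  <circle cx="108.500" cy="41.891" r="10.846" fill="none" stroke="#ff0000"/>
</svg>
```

G21
G90
G0 X66.738 Y122.943
M3 S331
G01 X81.707 Y119.648 F3276
G01 X90.601 Y89.233 F3276
G01 X92.542 Y52.043 F3276
G01 X86.647 Y28.419 F3276
M5
G0 X198.919 Y84.372
M3 S331
G01 X182.462 Y124.104 F3276
G01 X142.730 Y140.561 F3276
G01 X102.998 Y124.104 F3276
G01 X86.541 Y84.372 F3276
G01 X102.998 Y44.640 F3276
G01 X142.730 Y28.183 F3276
G01 X182.462 Y44.640 F3276
G01 X198.919 Y84.372 F3276
M5
G0 X119.346 Y128.974
M3 S331
G01 X116.169 Y136.643 F3276
G01 X108.500 Y139.820 F3276
G01 X100.831 Y136.643 F3276
G01 X97.654 Y128.974 F3276
G01 X100.831 Y121.305 F3276
G01 X108.500 Y118.128 F3276
G01 X116.169 Y121.305 F3276
G01 X119.346 Y128.974 F3276
M5

1 u = 1 mm; y_m = 170.865 − y.

[1] `<path>` cubic bezier, #ff0000→engrave S331 F3276: (66.738,122.943) → (81.707,119.648) → (90.601,89.233) → (92.542,52.043) → (86.647,28.419)

[2] `<circle>` circle, #ff0000→engrave S331 F3276: (198.919,84.372) → (182.462,124.104) → (142.730,140.561) → (102.998,124.104) → (86.541,84.372) → (102.998,44.640) → (142.730,28.183) → (182.462,44.640) → (198.919,84.372) (closed)

[3] `<circle>` circle, #ff0000→engrave S331 F3276: (119.346,128.974) → (116.169,136.643) → (108.500,139.820) → (100.831,136.643) → (97.654,128.974) → (100.831,121.305) → (108.500,118.128) → (116.169,121.305) → (119.346,128.974) (closed)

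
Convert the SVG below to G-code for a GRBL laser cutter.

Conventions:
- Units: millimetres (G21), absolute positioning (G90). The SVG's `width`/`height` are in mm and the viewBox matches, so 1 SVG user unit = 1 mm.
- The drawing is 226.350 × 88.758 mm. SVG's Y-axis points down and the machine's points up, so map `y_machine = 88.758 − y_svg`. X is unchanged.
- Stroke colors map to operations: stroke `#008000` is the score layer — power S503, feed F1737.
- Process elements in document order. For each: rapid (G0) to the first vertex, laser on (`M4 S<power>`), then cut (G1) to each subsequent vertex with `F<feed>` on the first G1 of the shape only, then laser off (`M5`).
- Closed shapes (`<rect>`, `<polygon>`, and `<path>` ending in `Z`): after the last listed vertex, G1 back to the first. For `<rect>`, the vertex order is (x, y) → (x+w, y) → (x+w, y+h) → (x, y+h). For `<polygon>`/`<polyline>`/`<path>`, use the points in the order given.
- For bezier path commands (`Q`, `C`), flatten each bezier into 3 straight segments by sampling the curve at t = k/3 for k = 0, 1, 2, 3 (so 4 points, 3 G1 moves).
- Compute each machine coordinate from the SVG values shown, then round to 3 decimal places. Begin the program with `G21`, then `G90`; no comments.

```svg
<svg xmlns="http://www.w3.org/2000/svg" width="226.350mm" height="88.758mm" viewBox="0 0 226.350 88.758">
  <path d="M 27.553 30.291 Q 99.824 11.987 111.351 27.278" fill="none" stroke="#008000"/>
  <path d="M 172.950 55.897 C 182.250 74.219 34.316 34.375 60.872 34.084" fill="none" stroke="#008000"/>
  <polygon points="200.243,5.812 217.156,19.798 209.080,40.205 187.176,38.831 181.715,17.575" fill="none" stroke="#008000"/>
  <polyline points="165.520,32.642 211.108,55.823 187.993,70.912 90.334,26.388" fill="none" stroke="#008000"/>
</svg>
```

G21
G90
G0 X27.553 Y58.467
M4 S503
G1 X68.984 Y66.937 F1737
G1 X96.917 Y67.941
G1 X111.351 Y61.480
M5
G0 X172.950 Y32.861
M4 S503
G1 X142.125 Y30.308 F1737
G1 X80.193 Y44.818
G1 X60.872 Y54.674
M5
G0 X200.243 Y82.946
M4 S503
G1 X217.156 Y68.960 F1737
G1 X209.080 Y48.553
G1 X187.176 Y49.927
G1 X181.715 Y71.183
G1 X200.243 Y82.946
M5
G0 X165.520 Y56.116
M4 S503
G1 X211.108 Y32.935 F1737
G1 X187.993 Y17.846
G1 X90.334 Y62.370
M5

Since the viewBox matches the mm dimensions, user units are millimetres directly. The only transform is the Y-flip y_m = 88.758 − y_svg.

Shape 1 is a quadratic bezier drawn with `<path>`. Its stroke #008000 means score at S503, F1737. After flipping Y the toolpath is (27.553,58.467) → (68.984,66.937) → (96.917,67.941) → (111.351,61.480).

Shape 2 is a cubic bezier drawn with `<path>`. Its stroke #008000 means score at S503, F1737. After flipping Y the toolpath is (172.950,32.861) → (142.125,30.308) → (80.193,44.818) → (60.872,54.674).

Shape 3 is a regular polygon drawn with `<polygon>`. Its stroke #008000 means score at S503, F1737. After flipping Y the toolpath is (200.243,82.946) → (217.156,68.960) → (209.080,48.553) → (187.176,49.927) → (181.715,71.183) → (200.243,82.946), returning to the start.

Shape 4 is a open polyline drawn with `<polyline>`. Its stroke #008000 means score at S503, F1737. After flipping Y the toolpath is (165.520,56.116) → (211.108,32.935) → (187.993,17.846) → (90.334,62.370).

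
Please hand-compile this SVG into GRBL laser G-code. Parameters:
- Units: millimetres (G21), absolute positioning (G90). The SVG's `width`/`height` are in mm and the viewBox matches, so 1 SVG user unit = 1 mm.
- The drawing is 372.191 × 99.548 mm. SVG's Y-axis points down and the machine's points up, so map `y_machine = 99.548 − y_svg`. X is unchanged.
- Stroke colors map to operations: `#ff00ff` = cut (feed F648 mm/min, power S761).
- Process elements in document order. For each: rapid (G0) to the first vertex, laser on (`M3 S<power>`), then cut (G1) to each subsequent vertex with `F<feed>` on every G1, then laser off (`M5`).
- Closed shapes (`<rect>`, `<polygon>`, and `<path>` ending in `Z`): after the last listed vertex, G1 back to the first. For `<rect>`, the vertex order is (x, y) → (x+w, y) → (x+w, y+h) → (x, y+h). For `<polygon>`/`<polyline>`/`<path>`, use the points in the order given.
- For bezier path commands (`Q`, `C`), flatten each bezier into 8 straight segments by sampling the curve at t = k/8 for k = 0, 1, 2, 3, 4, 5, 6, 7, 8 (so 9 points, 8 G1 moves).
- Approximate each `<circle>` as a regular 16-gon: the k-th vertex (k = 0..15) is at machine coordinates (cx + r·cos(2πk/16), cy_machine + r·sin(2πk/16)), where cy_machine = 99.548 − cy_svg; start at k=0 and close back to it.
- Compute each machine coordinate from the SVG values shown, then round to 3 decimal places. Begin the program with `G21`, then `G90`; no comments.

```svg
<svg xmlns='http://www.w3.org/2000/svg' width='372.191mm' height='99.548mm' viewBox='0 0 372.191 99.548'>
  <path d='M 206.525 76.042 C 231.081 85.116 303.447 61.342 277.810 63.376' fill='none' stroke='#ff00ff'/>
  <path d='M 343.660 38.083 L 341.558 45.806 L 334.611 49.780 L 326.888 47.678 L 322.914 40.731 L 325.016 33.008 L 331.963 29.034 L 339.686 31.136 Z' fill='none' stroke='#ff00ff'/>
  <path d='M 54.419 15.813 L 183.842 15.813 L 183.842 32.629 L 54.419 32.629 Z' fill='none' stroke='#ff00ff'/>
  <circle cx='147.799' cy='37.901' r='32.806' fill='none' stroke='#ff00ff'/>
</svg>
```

viewBox `0 0 372.191 99.548` with mm width/height → 1 unit = 1 mm. Flip: y_m = 99.548 − y_svg.

**Shape 1** — `<path>` cubic bezier, stroke `#ff00ff` → cut (S761, F648). Control points (SVG): P0=(206.525,76.042), P1=(231.081,85.116), P2=(303.447,61.342), P3=(277.810,63.376); sampled at t=k/8. Machine vertices: (206.525,23.506) → (217.690,21.528) → (231.628,21.943) → (246.631,24.062) → (260.990,27.199) → (272.996,30.666) → (280.941,33.775) → (283.115,35.840) → (277.810,36.172). Open path.

**Shape 2** — `<path>` regular polygon, stroke `#ff00ff` → cut (S761, F648). Machine vertices: (343.660,61.465) → (341.558,53.742) → (334.611,49.768) → (326.888,51.870) → (322.914,58.817) → (325.016,66.540) → (331.963,70.514) → (339.686,68.412) → (343.660,61.465). Closed: final G1 returns to the first vertex.

**Shape 3** — `<path>` rectangle, stroke `#ff00ff` → cut (S761, F648). Machine vertices: (54.419,83.735) → (183.842,83.735) → (183.842,66.919) → (54.419,66.919) → (54.419,83.735). Closed: final G1 returns to the first vertex.

**Shape 4** — `<circle>` circle, stroke `#ff00ff` → cut (S761, F648). Machine vertices: (180.605,61.647) → (178.108,74.201) → (170.996,84.844) → (160.353,91.956) → (147.799,94.453) → (135.245,91.956) → (124.602,84.844) → (117.490,74.201) → (114.993,61.647) → (117.490,49.093) → (124.602,38.450) → (135.245,31.338) → (147.799,28.841) → (160.353,31.338) → (170.996,38.450) → (178.108,49.093) → (180.605,61.647). Closed: final G1 returns to the first vertex.

G21
G90
G0 X206.525 Y23.506
M3 S761
G1 X217.690 Y21.528 F648
G1 X231.628 Y21.943 F648
G1 X246.631 Y24.062 F648
G1 X260.990 Y27.199 F648
G1 X272.996 Y30.666 F648
G1 X280.941 Y33.775 F648
G1 X283.115 Y35.840 F648
G1 X277.810 Y36.172 F648
M5
G0 X343.660 Y61.465
M3 S761
G1 X341.558 Y53.742 F648
G1 X334.611 Y49.768 F648
G1 X326.888 Y51.870 F648
G1 X322.914 Y58.817 F648
G1 X325.016 Y66.540 F648
G1 X331.963 Y70.514 F648
G1 X339.686 Y68.412 F648
G1 X343.660 Y61.465 F648
M5
G0 X54.419 Y83.735
M3 S761
G1 X183.842 Y83.735 F648
G1 X183.842 Y66.919 F648
G1 X54.419 Y66.919 F648
G1 X54.419 Y83.735 F648
M5
G0 X180.605 Y61.647
M3 S761
G1 X178.108 Y74.201 F648
G1 X170.996 Y84.844 F648
G1 X160.353 Y91.956 F648
G1 X147.799 Y94.453 F648
G1 X135.245 Y91.956 F648
G1 X124.602 Y84.844 F648
G1 X117.490 Y74.201 F648
G1 X114.993 Y61.647 F648
G1 X117.490 Y49.093 F648
G1 X124.602 Y38.450 F648
G1 X135.245 Y31.338 F648
G1 X147.799 Y28.841 F648
G1 X160.353 Y31.338 F648
G1 X170.996 Y38.450 F648
G1 X178.108 Y49.093 F648
G1 X180.605 Y61.647 F648
M5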